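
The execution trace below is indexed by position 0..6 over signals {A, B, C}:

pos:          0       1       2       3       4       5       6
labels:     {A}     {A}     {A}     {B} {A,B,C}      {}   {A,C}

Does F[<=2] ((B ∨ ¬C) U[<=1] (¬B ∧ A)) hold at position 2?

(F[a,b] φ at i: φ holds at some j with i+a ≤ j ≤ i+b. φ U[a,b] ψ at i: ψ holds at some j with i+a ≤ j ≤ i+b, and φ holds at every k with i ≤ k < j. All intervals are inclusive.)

Yes

Check ((B ∨ ¬C) U[<=1] (¬B ∧ A)) at each j in [2,4]:
  j=2: holds
  j=3: fails
  j=4: fails
Found at j=2 → formula holds.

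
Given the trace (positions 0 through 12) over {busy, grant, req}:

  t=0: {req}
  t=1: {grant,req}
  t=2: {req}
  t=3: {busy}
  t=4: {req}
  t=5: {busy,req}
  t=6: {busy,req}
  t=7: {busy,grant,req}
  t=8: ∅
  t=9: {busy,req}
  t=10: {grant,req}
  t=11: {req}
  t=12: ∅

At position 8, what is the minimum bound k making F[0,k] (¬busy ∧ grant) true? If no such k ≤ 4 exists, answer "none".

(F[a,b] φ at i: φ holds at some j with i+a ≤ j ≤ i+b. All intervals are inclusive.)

2

Scan j = 8,9,… for (¬busy ∧ grant):
  j=8: fails
  j=9: fails
  j=10: holds
First hit at j=10, so smallest k = 10-8 = 2.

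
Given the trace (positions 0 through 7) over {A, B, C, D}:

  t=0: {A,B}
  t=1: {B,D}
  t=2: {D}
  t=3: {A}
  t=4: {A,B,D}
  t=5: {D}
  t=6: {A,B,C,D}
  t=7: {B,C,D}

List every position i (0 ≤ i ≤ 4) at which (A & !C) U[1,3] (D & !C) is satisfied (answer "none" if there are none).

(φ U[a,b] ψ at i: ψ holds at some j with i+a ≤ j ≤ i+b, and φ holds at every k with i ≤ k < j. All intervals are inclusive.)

Evaluate at each i in [0,4]:
  i=0: ✓ (rhs at j=1; lhs holds on [0,0])
  i=1: ✗ (lhs fails at k=1 before rhs at j=2)
  i=2: ✗ (lhs fails at k=2 before rhs at j=4)
  i=3: ✓ (rhs at j=4; lhs holds on [3,3])
  i=4: ✓ (rhs at j=5; lhs holds on [4,4])

0, 3, 4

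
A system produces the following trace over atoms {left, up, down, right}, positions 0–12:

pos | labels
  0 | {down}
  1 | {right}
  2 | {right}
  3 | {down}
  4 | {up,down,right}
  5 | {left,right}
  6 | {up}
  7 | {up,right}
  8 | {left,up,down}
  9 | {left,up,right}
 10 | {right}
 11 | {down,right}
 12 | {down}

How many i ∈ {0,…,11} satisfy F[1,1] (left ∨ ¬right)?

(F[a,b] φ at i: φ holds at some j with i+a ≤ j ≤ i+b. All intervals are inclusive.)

6

Evaluate at each i in [0,11]:
  i=0: ✗ (none in [1,1])
  i=1: ✗ (none in [2,2])
  i=2: ✓ (witness j=3)
  i=3: ✗ (none in [4,4])
  i=4: ✓ (witness j=5)
  i=5: ✓ (witness j=6)
  i=6: ✗ (none in [7,7])
  i=7: ✓ (witness j=8)
  i=8: ✓ (witness j=9)
  i=9: ✗ (none in [10,10])
  i=10: ✗ (none in [11,11])
  i=11: ✓ (witness j=12)
Positions where it holds: {2, 4, 5, 7, 8, 11} → 6.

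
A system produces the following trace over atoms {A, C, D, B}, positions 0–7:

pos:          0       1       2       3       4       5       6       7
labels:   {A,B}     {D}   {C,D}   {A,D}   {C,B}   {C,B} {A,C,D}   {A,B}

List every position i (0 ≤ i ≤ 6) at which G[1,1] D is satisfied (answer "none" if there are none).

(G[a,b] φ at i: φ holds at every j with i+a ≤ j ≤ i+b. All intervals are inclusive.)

Evaluate at each i in [0,6]:
  i=0: ✓ (all of [1,1])
  i=1: ✓ (all of [2,2])
  i=2: ✓ (all of [3,3])
  i=3: ✗ (fails at j=4)
  i=4: ✗ (fails at j=5)
  i=5: ✓ (all of [6,6])
  i=6: ✗ (fails at j=7)

0, 1, 2, 5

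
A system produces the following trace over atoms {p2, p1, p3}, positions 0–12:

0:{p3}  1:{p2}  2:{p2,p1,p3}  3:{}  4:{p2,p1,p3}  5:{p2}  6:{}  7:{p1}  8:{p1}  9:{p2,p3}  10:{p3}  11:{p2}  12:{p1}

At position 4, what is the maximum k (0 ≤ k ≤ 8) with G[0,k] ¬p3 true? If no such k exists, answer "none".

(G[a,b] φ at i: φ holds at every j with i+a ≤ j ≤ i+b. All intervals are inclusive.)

¬p3 must hold from j=4 onward; find where it first fails.
  j=4: fails → no k works.

none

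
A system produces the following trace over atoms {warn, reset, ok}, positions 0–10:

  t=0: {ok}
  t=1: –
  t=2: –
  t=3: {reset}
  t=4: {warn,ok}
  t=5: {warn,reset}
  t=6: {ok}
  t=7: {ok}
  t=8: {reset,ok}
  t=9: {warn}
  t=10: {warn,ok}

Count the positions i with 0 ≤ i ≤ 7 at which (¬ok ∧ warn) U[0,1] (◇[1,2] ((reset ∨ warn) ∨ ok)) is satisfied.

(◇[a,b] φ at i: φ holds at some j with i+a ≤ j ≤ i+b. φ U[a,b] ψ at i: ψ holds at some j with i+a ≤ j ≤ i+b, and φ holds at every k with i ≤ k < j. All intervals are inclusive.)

7

Evaluate at each i in [0,7]:
  i=0: ✗ (lhs fails at k=0 before rhs at j=1)
  i=1: ✓ (rhs at j=1)
  i=2: ✓ (rhs at j=2)
  i=3: ✓ (rhs at j=3)
  i=4: ✓ (rhs at j=4)
  i=5: ✓ (rhs at j=5)
  i=6: ✓ (rhs at j=6)
  i=7: ✓ (rhs at j=7)
Positions where it holds: {1, 2, 3, 4, 5, 6, 7} → 7.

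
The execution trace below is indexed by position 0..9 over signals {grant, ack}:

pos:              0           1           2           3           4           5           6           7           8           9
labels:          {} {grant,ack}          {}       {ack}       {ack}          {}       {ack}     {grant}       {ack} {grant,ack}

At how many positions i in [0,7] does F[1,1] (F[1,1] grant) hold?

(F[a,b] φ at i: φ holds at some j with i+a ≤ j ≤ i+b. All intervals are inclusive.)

2

Evaluate at each i in [0,7]:
  i=0: ✗ (none in [1,1])
  i=1: ✗ (none in [2,2])
  i=2: ✗ (none in [3,3])
  i=3: ✗ (none in [4,4])
  i=4: ✗ (none in [5,5])
  i=5: ✓ (witness j=6)
  i=6: ✗ (none in [7,7])
  i=7: ✓ (witness j=8)
Positions where it holds: {5, 7} → 2.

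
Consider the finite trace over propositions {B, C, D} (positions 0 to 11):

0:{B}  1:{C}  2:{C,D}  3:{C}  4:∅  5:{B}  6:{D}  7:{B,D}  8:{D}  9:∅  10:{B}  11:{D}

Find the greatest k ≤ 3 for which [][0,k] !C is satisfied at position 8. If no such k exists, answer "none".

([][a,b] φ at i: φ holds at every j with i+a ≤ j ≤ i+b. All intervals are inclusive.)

3

!C must hold from j=8 onward; find where it first fails.
  j=8: holds
  j=9: holds
  j=10: holds
  j=11: holds
Holds through j=11; largest k = 3.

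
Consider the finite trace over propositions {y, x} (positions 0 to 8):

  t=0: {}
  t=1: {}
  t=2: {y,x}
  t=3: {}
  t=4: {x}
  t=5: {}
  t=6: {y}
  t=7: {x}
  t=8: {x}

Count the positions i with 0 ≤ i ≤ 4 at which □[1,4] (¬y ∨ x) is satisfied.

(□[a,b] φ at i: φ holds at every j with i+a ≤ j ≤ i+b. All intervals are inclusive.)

Evaluate at each i in [0,4]:
  i=0: ✓ (all of [1,4])
  i=1: ✓ (all of [2,5])
  i=2: ✗ (fails at j=6)
  i=3: ✗ (fails at j=6)
  i=4: ✗ (fails at j=6)
Positions where it holds: {0, 1} → 2.

2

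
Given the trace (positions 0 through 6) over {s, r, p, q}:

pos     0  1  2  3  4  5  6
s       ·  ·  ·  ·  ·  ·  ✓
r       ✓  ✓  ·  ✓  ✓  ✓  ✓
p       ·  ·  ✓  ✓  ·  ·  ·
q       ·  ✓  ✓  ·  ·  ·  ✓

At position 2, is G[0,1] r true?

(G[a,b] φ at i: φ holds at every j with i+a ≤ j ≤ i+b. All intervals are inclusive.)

Check r at every j in [2,3]:
  j=2: false
  j=3: true
Fails at j=2 → formula fails.

No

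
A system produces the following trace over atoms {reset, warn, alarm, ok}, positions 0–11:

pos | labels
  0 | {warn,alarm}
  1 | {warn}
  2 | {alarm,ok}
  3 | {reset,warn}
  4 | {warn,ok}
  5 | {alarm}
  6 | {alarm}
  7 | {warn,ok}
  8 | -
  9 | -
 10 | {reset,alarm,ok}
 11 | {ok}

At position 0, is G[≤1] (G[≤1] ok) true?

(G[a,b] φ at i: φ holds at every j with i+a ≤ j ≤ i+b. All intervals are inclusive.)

Check G[≤1] ok at every j in [0,1]:
  j=0: fails at 0
  j=1: fails at 1
Fails at j=0 → formula fails.

False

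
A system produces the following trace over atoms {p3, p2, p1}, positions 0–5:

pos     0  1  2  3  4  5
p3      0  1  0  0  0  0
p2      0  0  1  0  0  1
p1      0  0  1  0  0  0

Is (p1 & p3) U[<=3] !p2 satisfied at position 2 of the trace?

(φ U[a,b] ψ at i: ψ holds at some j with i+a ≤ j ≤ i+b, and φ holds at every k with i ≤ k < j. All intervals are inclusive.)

Does not hold

Need some j in [2,5] with !p2, and (p1 & p3) at every k in [2,j-1].
  j=2: !p2 false.
  j=3: !p2 holds, but (p1 & p3) fails at k=2 → not this j.
  j=4: !p2 holds, but (p1 & p3) fails at k=2 → not this j.
  j=5: !p2 false.
No j in the window works → until fails.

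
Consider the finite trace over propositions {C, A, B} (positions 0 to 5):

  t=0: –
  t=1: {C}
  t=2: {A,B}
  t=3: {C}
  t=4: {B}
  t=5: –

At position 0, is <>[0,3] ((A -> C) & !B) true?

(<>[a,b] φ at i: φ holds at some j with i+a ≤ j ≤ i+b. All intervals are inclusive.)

Check ((A -> C) & !B) at each j in [0,3]:
  j=0: true
  j=1: true
  j=2: false
  j=3: true
Found at j=0 → formula holds.

Yes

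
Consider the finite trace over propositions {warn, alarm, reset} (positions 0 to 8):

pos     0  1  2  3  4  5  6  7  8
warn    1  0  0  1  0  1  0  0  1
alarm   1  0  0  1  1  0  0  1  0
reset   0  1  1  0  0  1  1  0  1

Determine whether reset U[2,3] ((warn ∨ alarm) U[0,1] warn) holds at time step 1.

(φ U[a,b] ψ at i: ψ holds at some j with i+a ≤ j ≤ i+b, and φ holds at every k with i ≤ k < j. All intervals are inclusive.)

True

Need some j in [3,4] with ((warn ∨ alarm) U[0,1] warn), and reset at every k in [1,j-1].
  j=3: ((warn ∨ alarm) U[0,1] warn) holds; reset holds at every k in [1,2] → satisfied.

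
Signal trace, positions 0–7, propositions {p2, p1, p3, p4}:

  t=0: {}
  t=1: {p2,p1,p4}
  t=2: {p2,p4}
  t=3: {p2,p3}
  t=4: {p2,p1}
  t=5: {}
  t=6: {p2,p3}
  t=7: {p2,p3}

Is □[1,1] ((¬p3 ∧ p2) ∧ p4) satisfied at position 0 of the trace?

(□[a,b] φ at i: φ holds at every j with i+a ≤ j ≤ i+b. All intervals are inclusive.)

Check ((¬p3 ∧ p2) ∧ p4) at every j in [1,1]:
  j=1: true
All positions satisfy it → formula holds.

True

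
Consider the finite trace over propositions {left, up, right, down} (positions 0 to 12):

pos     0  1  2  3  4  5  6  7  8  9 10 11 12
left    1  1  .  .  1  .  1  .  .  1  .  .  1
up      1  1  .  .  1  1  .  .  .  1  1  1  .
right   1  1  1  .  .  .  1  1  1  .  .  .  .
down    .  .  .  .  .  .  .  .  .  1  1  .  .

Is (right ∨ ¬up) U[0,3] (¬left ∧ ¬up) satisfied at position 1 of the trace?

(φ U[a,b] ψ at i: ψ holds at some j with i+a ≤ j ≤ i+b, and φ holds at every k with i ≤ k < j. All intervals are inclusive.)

Holds

Need some j in [1,4] with (¬left ∧ ¬up), and (right ∨ ¬up) at every k in [1,j-1].
  j=1: (¬left ∧ ¬up) false.
  j=2: (¬left ∧ ¬up) holds; (right ∨ ¬up) holds at every k in [1,1] → satisfied.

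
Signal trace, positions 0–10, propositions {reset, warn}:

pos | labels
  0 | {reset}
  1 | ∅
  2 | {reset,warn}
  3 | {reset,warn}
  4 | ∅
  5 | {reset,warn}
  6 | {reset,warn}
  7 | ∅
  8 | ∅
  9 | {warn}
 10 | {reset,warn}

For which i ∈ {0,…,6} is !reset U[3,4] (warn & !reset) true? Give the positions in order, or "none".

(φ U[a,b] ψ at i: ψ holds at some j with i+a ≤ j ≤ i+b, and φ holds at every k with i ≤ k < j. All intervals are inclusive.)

none

Evaluate at each i in [0,6]:
  i=0: ✗ (no rhs in [3,4])
  i=1: ✗ (no rhs in [4,5])
  i=2: ✗ (no rhs in [5,6])
  i=3: ✗ (no rhs in [6,7])
  i=4: ✗ (no rhs in [7,8])
  i=5: ✗ (lhs fails at k=5 before rhs at j=9)
  i=6: ✗ (lhs fails at k=6 before rhs at j=9)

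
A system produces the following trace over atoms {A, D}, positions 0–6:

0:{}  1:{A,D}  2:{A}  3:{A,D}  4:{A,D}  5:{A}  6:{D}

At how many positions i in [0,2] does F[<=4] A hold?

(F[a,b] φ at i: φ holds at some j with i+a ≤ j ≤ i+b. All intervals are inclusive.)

3

Evaluate at each i in [0,2]:
  i=0: ✓ (witness j=1)
  i=1: ✓ (witness j=1)
  i=2: ✓ (witness j=2)
Positions where it holds: {0, 1, 2} → 3.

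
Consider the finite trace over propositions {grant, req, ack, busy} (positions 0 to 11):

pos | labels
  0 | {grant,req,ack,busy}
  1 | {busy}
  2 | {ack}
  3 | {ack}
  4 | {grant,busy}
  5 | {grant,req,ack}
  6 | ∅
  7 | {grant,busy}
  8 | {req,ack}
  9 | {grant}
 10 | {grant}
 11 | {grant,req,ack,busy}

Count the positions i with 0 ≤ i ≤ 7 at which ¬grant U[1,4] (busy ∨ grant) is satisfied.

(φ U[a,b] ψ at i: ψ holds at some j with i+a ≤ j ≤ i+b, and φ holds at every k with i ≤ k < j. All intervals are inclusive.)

4

Evaluate at each i in [0,7]:
  i=0: ✗ (lhs fails at k=0 before rhs at j=1)
  i=1: ✓ (rhs at j=4; lhs holds on [1,3])
  i=2: ✓ (rhs at j=4; lhs holds on [2,3])
  i=3: ✓ (rhs at j=4; lhs holds on [3,3])
  i=4: ✗ (lhs fails at k=4 before rhs at j=5)
  i=5: ✗ (lhs fails at k=5 before rhs at j=7)
  i=6: ✓ (rhs at j=7; lhs holds on [6,6])
  i=7: ✗ (lhs fails at k=7 before rhs at j=9)
Positions where it holds: {1, 2, 3, 6} → 4.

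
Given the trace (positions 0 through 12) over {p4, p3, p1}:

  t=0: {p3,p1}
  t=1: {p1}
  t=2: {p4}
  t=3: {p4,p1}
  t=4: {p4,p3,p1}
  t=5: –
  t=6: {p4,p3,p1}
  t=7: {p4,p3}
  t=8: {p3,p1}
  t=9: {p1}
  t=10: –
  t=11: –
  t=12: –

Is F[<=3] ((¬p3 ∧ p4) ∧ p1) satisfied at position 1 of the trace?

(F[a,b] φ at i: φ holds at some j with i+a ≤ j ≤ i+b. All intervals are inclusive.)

Check ((¬p3 ∧ p4) ∧ p1) at each j in [1,4]:
  j=1: false
  j=2: false
  j=3: true
  j=4: false
Found at j=3 → formula holds.

True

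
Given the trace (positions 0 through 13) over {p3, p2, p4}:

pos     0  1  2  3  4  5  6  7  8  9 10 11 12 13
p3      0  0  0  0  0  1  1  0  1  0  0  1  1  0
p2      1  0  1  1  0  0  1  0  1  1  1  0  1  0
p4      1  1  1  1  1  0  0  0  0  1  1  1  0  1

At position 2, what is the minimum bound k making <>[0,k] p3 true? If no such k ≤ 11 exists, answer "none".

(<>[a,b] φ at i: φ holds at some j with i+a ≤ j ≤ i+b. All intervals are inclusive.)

Scan j = 2,3,… for p3:
  j=2: fails
  j=3: fails
  j=4: fails
  j=5: holds
First hit at j=5, so smallest k = 5-2 = 3.

3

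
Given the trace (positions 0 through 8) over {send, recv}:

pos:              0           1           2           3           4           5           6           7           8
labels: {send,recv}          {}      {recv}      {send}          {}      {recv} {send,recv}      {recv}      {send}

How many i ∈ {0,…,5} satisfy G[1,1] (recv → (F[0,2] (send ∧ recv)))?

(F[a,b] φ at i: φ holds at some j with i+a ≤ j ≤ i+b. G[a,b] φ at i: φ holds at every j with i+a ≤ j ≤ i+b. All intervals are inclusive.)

5

Evaluate at each i in [0,5]:
  i=0: ✓ (all of [1,1])
  i=1: ✗ (fails at j=2)
  i=2: ✓ (all of [3,3])
  i=3: ✓ (all of [4,4])
  i=4: ✓ (all of [5,5])
  i=5: ✓ (all of [6,6])
Positions where it holds: {0, 2, 3, 4, 5} → 5.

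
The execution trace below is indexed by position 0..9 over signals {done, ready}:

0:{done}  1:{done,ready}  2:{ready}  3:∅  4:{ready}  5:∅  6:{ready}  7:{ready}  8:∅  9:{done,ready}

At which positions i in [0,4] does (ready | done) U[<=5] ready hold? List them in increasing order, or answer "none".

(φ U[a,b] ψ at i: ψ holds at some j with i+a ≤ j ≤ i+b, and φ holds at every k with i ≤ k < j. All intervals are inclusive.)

Evaluate at each i in [0,4]:
  i=0: ✓ (rhs at j=1; lhs holds on [0,0])
  i=1: ✓ (rhs at j=1)
  i=2: ✓ (rhs at j=2)
  i=3: ✗ (lhs fails at k=3 before rhs at j=4)
  i=4: ✓ (rhs at j=4)

0, 1, 2, 4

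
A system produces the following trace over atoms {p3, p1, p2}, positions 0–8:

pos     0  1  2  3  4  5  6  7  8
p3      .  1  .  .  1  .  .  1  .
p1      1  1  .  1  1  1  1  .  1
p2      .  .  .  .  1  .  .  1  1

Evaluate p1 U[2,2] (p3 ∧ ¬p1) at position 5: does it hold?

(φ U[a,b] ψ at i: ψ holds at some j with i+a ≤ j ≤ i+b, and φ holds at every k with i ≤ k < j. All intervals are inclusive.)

Need some j in [7,7] with (p3 ∧ ¬p1), and p1 at every k in [5,j-1].
  j=7: (p3 ∧ ¬p1) holds; p1 holds at every k in [5,6] → satisfied.

Yes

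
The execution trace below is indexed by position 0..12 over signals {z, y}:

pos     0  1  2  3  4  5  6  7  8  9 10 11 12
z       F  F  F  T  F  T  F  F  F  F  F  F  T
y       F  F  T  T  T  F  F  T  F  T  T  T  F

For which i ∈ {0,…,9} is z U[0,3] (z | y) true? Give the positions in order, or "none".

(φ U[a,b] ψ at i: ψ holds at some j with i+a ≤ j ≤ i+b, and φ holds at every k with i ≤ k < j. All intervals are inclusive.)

Evaluate at each i in [0,9]:
  i=0: ✗ (lhs fails at k=0 before rhs at j=2)
  i=1: ✗ (lhs fails at k=1 before rhs at j=2)
  i=2: ✓ (rhs at j=2)
  i=3: ✓ (rhs at j=3)
  i=4: ✓ (rhs at j=4)
  i=5: ✓ (rhs at j=5)
  i=6: ✗ (lhs fails at k=6 before rhs at j=7)
  i=7: ✓ (rhs at j=7)
  i=8: ✗ (lhs fails at k=8 before rhs at j=9)
  i=9: ✓ (rhs at j=9)

2, 3, 4, 5, 7, 9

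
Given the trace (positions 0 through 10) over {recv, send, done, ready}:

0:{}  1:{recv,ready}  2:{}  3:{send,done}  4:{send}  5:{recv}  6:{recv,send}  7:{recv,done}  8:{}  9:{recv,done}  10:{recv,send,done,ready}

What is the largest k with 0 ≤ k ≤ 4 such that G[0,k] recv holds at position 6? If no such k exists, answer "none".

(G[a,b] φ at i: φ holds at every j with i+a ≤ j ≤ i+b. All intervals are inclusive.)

1

recv must hold from j=6 onward; find where it first fails.
  j=6: holds
  j=7: holds
  j=8: fails
Holds on [6,7], so largest k = 1.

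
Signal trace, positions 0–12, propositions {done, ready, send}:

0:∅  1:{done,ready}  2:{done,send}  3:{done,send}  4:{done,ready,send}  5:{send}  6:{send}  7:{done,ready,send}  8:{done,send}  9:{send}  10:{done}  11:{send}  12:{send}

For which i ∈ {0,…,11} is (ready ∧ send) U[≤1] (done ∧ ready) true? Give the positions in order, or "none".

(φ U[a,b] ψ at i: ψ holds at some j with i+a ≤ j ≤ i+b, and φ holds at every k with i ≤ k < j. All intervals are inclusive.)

Evaluate at each i in [0,11]:
  i=0: ✗ (lhs fails at k=0 before rhs at j=1)
  i=1: ✓ (rhs at j=1)
  i=2: ✗ (no rhs in [2,3])
  i=3: ✗ (lhs fails at k=3 before rhs at j=4)
  i=4: ✓ (rhs at j=4)
  i=5: ✗ (no rhs in [5,6])
  i=6: ✗ (lhs fails at k=6 before rhs at j=7)
  i=7: ✓ (rhs at j=7)
  i=8: ✗ (no rhs in [8,9])
  i=9: ✗ (no rhs in [9,10])
  i=10: ✗ (no rhs in [10,11])
  i=11: ✗ (no rhs in [11,12])

1, 4, 7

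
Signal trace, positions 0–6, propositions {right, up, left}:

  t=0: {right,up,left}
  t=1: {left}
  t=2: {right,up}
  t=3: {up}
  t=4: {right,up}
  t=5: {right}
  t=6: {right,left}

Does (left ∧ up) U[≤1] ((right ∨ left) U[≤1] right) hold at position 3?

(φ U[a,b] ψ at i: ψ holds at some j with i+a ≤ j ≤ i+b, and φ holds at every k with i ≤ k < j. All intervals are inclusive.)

Need some j in [3,4] with ((right ∨ left) U[≤1] right), and (left ∧ up) at every k in [3,j-1].
  j=3: ((right ∨ left) U[≤1] right) — fails.
  j=4: ((right ∨ left) U[≤1] right) holds, but (left ∧ up) fails at k=3 → not this j.
No j in the window works → until fails.

No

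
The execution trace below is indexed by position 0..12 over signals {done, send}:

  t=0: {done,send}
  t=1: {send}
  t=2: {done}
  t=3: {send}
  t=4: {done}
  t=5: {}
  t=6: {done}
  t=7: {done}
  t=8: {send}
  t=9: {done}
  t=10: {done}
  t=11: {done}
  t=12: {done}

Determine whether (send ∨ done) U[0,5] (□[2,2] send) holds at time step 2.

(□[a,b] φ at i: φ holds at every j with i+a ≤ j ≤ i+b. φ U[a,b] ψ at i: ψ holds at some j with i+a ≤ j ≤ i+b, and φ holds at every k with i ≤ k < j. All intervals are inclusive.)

False

Need some j in [2,7] with □[2,2] send, and (send ∨ done) at every k in [2,j-1].
  j=2: □[2,2] send — fails at 4.
  j=3: □[2,2] send — fails at 5.
  j=4: □[2,2] send — fails at 6.
  j=5: □[2,2] send — fails at 7.
  j=6: □[2,2] send holds, but (send ∨ done) fails at k=5 → not this j.
  j=7: □[2,2] send — fails at 9.
No j in the window works → until fails.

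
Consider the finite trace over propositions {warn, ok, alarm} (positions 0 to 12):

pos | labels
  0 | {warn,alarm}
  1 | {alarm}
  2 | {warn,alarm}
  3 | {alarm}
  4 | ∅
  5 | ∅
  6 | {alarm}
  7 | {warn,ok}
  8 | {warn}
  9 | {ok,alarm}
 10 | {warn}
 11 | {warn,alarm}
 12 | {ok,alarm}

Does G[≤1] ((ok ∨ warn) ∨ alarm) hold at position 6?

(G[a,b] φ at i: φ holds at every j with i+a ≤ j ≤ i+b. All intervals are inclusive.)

Holds

Check ((ok ∨ warn) ∨ alarm) at every j in [6,7]:
  j=6: true
  j=7: true
All positions satisfy it → formula holds.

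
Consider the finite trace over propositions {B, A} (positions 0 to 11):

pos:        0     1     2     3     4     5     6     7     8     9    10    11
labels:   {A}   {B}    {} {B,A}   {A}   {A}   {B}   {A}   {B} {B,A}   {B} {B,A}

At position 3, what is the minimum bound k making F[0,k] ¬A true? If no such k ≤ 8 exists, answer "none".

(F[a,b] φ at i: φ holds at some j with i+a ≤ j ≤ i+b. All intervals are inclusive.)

3

Scan j = 3,4,… for ¬A:
  j=3: fails
  j=4: fails
  j=5: fails
  j=6: holds
First hit at j=6, so smallest k = 6-3 = 3.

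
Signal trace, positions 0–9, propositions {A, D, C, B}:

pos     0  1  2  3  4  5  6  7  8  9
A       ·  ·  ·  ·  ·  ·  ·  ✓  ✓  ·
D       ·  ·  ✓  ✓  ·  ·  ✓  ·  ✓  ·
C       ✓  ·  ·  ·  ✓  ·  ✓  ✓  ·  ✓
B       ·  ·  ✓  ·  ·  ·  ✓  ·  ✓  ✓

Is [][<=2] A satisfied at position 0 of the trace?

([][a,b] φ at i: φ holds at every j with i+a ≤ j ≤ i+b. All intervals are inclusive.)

Check A at every j in [0,2]:
  j=0: false
  j=1: false
  j=2: false
Fails at j=0 → formula fails.

False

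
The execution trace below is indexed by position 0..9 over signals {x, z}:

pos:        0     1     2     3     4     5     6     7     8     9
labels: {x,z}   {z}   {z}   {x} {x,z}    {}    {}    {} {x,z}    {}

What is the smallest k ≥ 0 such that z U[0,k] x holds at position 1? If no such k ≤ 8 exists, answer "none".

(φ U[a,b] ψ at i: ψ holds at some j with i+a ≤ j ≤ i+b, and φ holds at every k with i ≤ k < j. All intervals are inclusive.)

2

Need earliest j ≥ 1 with x, and z at every k in [1,j-1].
  j=1: rhs fails.
  j=2: rhs fails.
  j=3: rhs holds; lhs holds on [1,2]. k = 2.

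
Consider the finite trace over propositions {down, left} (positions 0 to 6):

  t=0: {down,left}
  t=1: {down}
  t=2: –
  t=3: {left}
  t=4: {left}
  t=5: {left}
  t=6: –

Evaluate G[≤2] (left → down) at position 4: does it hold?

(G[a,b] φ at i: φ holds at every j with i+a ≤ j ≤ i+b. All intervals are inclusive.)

Check (left → down) at every j in [4,6]:
  j=4: antecedent true; consequent false → ✗
  j=5: antecedent true; consequent false → ✗
  j=6: antecedent false → ✓
Fails at j=4 → formula fails.

Does not hold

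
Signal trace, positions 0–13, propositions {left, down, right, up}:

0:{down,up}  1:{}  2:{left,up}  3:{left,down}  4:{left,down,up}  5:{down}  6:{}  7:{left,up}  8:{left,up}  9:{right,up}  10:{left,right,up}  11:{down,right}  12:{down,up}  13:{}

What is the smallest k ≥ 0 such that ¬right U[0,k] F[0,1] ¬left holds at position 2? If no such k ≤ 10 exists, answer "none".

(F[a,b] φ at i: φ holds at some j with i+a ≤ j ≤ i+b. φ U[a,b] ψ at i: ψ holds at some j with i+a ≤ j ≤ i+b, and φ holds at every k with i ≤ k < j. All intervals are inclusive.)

Need earliest j ≥ 2 with F[0,1] ¬left, and ¬right at every k in [2,j-1].
  j=2: rhs fails.
  j=3: rhs fails.
  j=4: rhs holds; lhs holds on [2,3]. k = 2.

2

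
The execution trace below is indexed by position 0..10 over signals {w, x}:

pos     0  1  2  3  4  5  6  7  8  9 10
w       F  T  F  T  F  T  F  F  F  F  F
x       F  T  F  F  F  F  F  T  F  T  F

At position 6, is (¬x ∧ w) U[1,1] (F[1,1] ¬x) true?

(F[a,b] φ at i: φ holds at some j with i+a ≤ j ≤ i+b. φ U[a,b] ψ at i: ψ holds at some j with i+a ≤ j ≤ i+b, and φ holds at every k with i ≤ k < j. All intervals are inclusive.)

Need some j in [7,7] with F[1,1] ¬x, and (¬x ∧ w) at every k in [6,j-1].
  j=7: F[1,1] ¬x holds, but (¬x ∧ w) fails at k=6 → not this j.
No j in the window works → until fails.

No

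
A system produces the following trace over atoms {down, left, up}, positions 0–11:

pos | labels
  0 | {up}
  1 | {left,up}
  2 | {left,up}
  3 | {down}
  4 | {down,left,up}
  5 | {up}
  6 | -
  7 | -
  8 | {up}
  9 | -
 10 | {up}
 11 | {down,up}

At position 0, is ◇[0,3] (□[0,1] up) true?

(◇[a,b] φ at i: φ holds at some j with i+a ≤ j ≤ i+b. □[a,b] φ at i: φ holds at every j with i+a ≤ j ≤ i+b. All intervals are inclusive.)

Check □[0,1] up at each j in [0,3]:
  j=0: holds on [0,1]
  j=1: holds on [1,2]
  j=2: fails at 3
  j=3: fails at 3
Found at j=0 → formula holds.

Holds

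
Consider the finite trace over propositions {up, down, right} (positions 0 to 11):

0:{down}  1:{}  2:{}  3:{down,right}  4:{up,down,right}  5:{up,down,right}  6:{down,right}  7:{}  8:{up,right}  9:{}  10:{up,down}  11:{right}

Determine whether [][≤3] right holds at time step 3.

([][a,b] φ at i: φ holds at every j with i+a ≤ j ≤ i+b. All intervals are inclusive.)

Check right at every j in [3,6]:
  j=3: true
  j=4: true
  j=5: true
  j=6: true
All positions satisfy it → formula holds.

Yes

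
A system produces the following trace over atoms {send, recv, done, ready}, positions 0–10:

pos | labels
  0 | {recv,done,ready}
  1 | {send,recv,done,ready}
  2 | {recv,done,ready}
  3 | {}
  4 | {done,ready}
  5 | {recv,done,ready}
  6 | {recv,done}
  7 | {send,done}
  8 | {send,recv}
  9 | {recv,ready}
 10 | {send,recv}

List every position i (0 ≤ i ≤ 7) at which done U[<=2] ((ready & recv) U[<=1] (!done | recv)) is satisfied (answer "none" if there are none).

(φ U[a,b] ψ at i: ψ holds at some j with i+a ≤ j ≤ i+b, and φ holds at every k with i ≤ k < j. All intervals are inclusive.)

Evaluate at each i in [0,7]:
  i=0: ✓ (rhs at j=0)
  i=1: ✓ (rhs at j=1)
  i=2: ✓ (rhs at j=2)
  i=3: ✓ (rhs at j=3)
  i=4: ✓ (rhs at j=5; lhs holds on [4,4])
  i=5: ✓ (rhs at j=5)
  i=6: ✓ (rhs at j=6)
  i=7: ✓ (rhs at j=8; lhs holds on [7,7])

0, 1, 2, 3, 4, 5, 6, 7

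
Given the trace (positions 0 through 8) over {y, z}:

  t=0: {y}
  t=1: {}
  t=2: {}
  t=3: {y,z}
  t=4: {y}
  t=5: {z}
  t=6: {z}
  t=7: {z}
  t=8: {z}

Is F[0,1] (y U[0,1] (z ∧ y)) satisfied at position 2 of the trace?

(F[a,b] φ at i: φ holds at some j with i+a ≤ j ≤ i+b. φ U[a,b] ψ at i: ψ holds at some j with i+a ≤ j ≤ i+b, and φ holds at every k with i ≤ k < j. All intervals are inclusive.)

Check (y U[0,1] (z ∧ y)) at each j in [2,3]:
  j=2: fails
  j=3: holds
Found at j=3 → formula holds.

Holds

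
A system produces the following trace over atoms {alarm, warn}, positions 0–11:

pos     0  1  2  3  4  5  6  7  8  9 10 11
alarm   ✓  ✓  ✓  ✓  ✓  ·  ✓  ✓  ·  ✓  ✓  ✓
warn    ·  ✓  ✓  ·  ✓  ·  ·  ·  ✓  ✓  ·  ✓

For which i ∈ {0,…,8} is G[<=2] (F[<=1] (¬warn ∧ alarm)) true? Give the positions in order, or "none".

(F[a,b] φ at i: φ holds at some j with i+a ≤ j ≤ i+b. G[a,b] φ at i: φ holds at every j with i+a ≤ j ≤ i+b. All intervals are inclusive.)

Evaluate at each i in [0,8]:
  i=0: ✗ (fails at j=1)
  i=1: ✗ (fails at j=1)
  i=2: ✗ (fails at j=4)
  i=3: ✗ (fails at j=4)
  i=4: ✗ (fails at j=4)
  i=5: ✓ (all of [5,7])
  i=6: ✗ (fails at j=8)
  i=7: ✗ (fails at j=8)
  i=8: ✗ (fails at j=8)

5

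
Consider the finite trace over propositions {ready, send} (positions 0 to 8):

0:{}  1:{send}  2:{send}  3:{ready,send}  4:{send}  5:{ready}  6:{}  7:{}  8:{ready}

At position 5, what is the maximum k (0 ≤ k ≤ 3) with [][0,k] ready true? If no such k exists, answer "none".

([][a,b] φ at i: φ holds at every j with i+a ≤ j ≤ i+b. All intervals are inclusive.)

0

ready must hold from j=5 onward; find where it first fails.
  j=5: holds
  j=6: fails
Holds on [5,5], so largest k = 0.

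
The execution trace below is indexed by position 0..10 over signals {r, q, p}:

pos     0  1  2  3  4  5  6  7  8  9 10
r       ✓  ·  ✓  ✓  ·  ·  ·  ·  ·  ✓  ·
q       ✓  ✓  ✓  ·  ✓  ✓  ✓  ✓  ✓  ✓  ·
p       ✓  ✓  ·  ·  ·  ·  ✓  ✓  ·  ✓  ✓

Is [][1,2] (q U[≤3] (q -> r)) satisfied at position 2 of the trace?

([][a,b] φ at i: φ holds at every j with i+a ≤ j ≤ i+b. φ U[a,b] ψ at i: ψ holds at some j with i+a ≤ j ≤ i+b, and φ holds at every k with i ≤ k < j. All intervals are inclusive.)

Check (q U[≤3] (q -> r)) at every j in [3,4]:
  j=3: holds
  j=4: fails
Fails at j=4 → formula fails.

False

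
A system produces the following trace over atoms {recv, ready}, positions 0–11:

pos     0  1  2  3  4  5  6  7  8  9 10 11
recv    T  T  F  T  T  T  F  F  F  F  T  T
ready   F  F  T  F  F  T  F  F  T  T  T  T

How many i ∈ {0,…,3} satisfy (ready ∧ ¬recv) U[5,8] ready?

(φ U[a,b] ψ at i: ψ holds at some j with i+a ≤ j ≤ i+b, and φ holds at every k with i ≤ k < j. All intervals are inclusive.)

Evaluate at each i in [0,3]:
  i=0: ✗ (lhs fails at k=0 before rhs at j=5)
  i=1: ✗ (lhs fails at k=1 before rhs at j=8)
  i=2: ✗ (lhs fails at k=3 before rhs at j=8)
  i=3: ✗ (lhs fails at k=3 before rhs at j=8)
Positions where it holds: {} → 0.

0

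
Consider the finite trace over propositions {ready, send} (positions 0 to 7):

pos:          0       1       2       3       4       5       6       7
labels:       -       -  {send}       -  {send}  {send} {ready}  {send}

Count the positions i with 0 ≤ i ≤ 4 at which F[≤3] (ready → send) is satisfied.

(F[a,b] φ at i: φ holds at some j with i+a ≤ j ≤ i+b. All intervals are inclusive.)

Evaluate at each i in [0,4]:
  i=0: ✓ (witness j=0)
  i=1: ✓ (witness j=1)
  i=2: ✓ (witness j=2)
  i=3: ✓ (witness j=3)
  i=4: ✓ (witness j=4)
Positions where it holds: {0, 1, 2, 3, 4} → 5.

5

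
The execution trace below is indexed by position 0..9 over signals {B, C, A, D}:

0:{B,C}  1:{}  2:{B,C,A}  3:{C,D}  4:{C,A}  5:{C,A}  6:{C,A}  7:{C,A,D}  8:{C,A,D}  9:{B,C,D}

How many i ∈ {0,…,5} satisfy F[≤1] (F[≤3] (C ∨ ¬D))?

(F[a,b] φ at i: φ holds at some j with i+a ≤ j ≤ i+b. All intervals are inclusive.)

6

Evaluate at each i in [0,5]:
  i=0: ✓ (witness j=0)
  i=1: ✓ (witness j=1)
  i=2: ✓ (witness j=2)
  i=3: ✓ (witness j=3)
  i=4: ✓ (witness j=4)
  i=5: ✓ (witness j=5)
Positions where it holds: {0, 1, 2, 3, 4, 5} → 6.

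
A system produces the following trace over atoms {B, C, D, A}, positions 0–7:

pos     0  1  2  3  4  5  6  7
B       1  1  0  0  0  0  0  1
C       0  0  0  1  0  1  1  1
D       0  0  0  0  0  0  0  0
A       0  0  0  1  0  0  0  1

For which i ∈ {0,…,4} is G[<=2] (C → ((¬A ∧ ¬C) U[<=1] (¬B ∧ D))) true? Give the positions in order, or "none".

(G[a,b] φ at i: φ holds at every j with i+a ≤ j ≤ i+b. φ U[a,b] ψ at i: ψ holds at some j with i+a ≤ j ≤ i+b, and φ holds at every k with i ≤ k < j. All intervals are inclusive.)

0

Evaluate at each i in [0,4]:
  i=0: ✓ (all of [0,2])
  i=1: ✗ (fails at j=3)
  i=2: ✗ (fails at j=3)
  i=3: ✗ (fails at j=3)
  i=4: ✗ (fails at j=5)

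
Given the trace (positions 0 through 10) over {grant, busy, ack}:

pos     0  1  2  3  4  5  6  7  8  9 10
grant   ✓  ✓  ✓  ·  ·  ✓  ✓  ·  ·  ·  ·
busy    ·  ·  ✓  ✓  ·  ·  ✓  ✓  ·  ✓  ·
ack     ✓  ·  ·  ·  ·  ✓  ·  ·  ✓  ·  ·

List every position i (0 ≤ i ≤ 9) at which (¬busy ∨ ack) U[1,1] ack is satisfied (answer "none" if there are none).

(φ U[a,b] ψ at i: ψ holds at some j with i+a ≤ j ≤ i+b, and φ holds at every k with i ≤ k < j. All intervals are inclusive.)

4

Evaluate at each i in [0,9]:
  i=0: ✗ (no rhs in [1,1])
  i=1: ✗ (no rhs in [2,2])
  i=2: ✗ (no rhs in [3,3])
  i=3: ✗ (no rhs in [4,4])
  i=4: ✓ (rhs at j=5; lhs holds on [4,4])
  i=5: ✗ (no rhs in [6,6])
  i=6: ✗ (no rhs in [7,7])
  i=7: ✗ (lhs fails at k=7 before rhs at j=8)
  i=8: ✗ (no rhs in [9,9])
  i=9: ✗ (no rhs in [10,10])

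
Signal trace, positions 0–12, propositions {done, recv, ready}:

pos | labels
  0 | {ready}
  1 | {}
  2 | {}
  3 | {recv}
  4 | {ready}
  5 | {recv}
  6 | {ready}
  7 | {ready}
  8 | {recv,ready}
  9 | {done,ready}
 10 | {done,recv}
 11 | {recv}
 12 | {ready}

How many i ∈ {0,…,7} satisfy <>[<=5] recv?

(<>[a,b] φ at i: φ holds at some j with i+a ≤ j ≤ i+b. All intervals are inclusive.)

8

Evaluate at each i in [0,7]:
  i=0: ✓ (witness j=3)
  i=1: ✓ (witness j=3)
  i=2: ✓ (witness j=3)
  i=3: ✓ (witness j=3)
  i=4: ✓ (witness j=5)
  i=5: ✓ (witness j=5)
  i=6: ✓ (witness j=8)
  i=7: ✓ (witness j=8)
Positions where it holds: {0, 1, 2, 3, 4, 5, 6, 7} → 8.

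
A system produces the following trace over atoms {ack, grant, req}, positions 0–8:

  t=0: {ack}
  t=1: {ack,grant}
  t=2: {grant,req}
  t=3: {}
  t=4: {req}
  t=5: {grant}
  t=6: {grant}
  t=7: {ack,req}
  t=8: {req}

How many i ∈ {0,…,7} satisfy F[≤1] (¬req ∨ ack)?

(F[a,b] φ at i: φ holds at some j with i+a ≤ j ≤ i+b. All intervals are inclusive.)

Evaluate at each i in [0,7]:
  i=0: ✓ (witness j=0)
  i=1: ✓ (witness j=1)
  i=2: ✓ (witness j=3)
  i=3: ✓ (witness j=3)
  i=4: ✓ (witness j=5)
  i=5: ✓ (witness j=5)
  i=6: ✓ (witness j=6)
  i=7: ✓ (witness j=7)
Positions where it holds: {0, 1, 2, 3, 4, 5, 6, 7} → 8.

8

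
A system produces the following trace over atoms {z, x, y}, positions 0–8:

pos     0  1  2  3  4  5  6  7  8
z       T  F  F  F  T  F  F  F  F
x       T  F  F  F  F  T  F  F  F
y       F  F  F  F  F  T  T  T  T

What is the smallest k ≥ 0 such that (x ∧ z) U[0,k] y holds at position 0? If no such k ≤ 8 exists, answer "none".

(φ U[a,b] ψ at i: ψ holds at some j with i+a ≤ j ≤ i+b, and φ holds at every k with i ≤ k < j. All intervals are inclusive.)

none

Need earliest j ≥ 0 with y, and (x ∧ z) at every k in [0,j-1].
  j=0: rhs fails.
  j=1: rhs fails.
  j=2: rhs fails.
  j=3: rhs fails.
  j=4: rhs fails.
  j=5: rhs holds but lhs fails at k=1.
  j=6: rhs holds but lhs fails at k=1.
  j=7: rhs holds but lhs fails at k=1.
  j=8: rhs holds but lhs fails at k=1.
No witness within the range → none.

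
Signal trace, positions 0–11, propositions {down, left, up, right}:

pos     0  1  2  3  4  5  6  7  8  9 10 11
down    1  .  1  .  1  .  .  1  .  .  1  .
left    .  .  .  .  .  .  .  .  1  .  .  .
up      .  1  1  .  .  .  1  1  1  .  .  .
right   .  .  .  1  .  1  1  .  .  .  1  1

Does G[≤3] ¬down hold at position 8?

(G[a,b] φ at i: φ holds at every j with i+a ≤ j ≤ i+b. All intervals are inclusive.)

False

Check ¬down at every j in [8,11]:
  j=8: true
  j=9: true
  j=10: false
  j=11: true
Fails at j=10 → formula fails.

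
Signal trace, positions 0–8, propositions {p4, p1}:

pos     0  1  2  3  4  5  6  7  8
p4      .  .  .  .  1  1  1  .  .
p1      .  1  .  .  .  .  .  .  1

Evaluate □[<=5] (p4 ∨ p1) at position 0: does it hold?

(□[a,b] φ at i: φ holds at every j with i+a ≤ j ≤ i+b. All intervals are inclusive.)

Check (p4 ∨ p1) at every j in [0,5]:
  j=0: false
  j=1: true
  j=2: false
  j=3: false
  j=4: true
  j=5: true
Fails at j=0 → formula fails.

No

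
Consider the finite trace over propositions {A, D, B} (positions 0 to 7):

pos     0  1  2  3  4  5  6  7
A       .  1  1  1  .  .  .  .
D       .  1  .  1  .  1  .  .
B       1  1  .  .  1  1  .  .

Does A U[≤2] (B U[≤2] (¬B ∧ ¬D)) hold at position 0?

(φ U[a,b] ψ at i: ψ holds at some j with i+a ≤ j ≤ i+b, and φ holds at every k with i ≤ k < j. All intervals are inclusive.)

Yes

Need some j in [0,2] with (B U[≤2] (¬B ∧ ¬D)), and A at every k in [0,j-1].
  j=0: (B U[≤2] (¬B ∧ ¬D)) holds; no prefix to check → satisfied.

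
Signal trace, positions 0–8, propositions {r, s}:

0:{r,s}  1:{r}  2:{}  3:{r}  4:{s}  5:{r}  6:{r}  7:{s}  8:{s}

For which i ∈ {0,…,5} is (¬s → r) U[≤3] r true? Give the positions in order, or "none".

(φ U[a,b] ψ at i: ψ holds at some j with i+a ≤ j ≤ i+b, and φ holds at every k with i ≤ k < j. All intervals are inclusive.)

0, 1, 3, 4, 5

Evaluate at each i in [0,5]:
  i=0: ✓ (rhs at j=0)
  i=1: ✓ (rhs at j=1)
  i=2: ✗ (lhs fails at k=2 before rhs at j=3)
  i=3: ✓ (rhs at j=3)
  i=4: ✓ (rhs at j=5; lhs holds on [4,4])
  i=5: ✓ (rhs at j=5)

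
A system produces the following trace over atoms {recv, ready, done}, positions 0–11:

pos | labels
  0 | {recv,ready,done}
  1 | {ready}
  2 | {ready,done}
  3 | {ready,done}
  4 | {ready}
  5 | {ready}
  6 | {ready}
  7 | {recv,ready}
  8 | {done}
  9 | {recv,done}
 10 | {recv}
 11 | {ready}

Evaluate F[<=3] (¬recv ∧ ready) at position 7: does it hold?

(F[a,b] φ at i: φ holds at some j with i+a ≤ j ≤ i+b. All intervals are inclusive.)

No

Check (¬recv ∧ ready) at each j in [7,10]:
  j=7: false
  j=8: false
  j=9: false
  j=10: false
No position in the window satisfies it → formula fails.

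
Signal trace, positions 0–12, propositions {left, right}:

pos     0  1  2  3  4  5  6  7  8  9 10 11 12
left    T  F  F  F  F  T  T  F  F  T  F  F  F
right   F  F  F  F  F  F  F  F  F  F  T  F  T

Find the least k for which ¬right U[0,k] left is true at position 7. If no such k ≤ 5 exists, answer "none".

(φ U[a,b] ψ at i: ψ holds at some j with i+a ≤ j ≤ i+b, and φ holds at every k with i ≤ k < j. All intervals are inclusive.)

2

Need earliest j ≥ 7 with left, and ¬right at every k in [7,j-1].
  j=7: rhs fails.
  j=8: rhs fails.
  j=9: rhs holds; lhs holds on [7,8]. k = 2.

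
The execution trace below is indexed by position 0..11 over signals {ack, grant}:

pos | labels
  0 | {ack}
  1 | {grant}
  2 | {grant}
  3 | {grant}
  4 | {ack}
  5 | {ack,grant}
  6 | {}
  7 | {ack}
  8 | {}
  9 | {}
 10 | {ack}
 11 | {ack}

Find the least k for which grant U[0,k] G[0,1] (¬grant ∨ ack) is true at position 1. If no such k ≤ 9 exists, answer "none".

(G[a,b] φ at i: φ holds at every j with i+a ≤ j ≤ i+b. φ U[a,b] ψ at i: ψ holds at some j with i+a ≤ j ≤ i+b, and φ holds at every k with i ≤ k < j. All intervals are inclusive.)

Need earliest j ≥ 1 with G[0,1] (¬grant ∨ ack), and grant at every k in [1,j-1].
  j=1: rhs fails.
  j=2: rhs fails.
  j=3: rhs fails.
  j=4: rhs holds; lhs holds on [1,3]. k = 3.

3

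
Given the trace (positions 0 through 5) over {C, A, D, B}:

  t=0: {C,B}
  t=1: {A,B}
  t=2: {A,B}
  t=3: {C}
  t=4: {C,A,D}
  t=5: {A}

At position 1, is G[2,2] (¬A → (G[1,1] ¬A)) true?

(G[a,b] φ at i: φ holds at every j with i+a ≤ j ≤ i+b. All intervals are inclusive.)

Check (¬A → (G[1,1] ¬A)) at every j in [3,3]:
  j=3: antecedent true; consequent fails at 4 → ✗
Fails at j=3 → formula fails.

Does not hold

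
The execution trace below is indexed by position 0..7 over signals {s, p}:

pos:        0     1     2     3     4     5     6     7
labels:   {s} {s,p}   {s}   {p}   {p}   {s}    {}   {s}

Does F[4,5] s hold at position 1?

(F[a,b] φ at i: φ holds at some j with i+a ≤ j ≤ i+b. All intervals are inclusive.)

True

Check s at each j in [5,6]:
  j=5: true
  j=6: false
Found at j=5 → formula holds.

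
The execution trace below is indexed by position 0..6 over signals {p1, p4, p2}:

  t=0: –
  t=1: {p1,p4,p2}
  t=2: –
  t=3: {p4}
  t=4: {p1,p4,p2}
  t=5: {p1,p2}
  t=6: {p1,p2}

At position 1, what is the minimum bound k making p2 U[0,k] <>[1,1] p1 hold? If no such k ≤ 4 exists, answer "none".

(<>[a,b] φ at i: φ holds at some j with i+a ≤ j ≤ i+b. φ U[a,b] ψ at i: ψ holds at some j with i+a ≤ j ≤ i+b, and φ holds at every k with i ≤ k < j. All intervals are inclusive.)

none

Need earliest j ≥ 1 with <>[1,1] p1, and p2 at every k in [1,j-1].
  j=1: rhs fails.
  j=2: rhs fails.
  j=3: rhs holds but lhs fails at k=2.
  j=4: rhs holds but lhs fails at k=2.
  j=5: rhs holds but lhs fails at k=2.
No witness within the range → none.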